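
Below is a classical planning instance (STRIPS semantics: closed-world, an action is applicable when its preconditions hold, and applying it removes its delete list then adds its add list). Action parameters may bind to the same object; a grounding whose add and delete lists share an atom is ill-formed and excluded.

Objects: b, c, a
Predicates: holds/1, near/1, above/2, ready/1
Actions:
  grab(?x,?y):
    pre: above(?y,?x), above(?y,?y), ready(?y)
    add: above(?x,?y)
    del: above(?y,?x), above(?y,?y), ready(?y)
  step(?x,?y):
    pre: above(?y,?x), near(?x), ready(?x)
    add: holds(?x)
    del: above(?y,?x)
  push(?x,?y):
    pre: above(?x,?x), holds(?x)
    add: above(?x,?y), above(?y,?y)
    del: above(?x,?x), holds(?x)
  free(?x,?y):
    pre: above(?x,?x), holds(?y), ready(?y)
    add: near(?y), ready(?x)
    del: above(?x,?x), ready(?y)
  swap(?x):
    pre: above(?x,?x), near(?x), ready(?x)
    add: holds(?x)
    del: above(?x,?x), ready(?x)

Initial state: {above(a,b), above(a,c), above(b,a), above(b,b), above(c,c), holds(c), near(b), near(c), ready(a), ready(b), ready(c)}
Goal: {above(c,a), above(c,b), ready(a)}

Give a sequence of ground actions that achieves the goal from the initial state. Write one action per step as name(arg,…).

1. step(b,b)  →  {above(a,b), above(a,c), above(b,a), above(c,c), holds(b), holds(c), near(b), near(c), ready(a), ready(b), ready(c)}
2. push(c,b)  →  {above(a,b), above(a,c), above(b,a), above(b,b), above(c,b), holds(b), near(b), near(c), ready(a), ready(b), ready(c)}
3. step(c,a)  →  {above(a,b), above(b,a), above(b,b), above(c,b), holds(b), holds(c), near(b), near(c), ready(a), ready(b), ready(c)}
4. push(b,c)  →  {above(a,b), above(b,a), above(b,c), above(c,b), above(c,c), holds(c), near(b), near(c), ready(a), ready(b), ready(c)}
5. push(c,a)  →  {above(a,a), above(a,b), above(b,a), above(b,c), above(c,a), above(c,b), near(b), near(c), ready(a), ready(b), ready(c)}

step(b,b); push(c,b); step(c,a); push(b,c); push(c,a)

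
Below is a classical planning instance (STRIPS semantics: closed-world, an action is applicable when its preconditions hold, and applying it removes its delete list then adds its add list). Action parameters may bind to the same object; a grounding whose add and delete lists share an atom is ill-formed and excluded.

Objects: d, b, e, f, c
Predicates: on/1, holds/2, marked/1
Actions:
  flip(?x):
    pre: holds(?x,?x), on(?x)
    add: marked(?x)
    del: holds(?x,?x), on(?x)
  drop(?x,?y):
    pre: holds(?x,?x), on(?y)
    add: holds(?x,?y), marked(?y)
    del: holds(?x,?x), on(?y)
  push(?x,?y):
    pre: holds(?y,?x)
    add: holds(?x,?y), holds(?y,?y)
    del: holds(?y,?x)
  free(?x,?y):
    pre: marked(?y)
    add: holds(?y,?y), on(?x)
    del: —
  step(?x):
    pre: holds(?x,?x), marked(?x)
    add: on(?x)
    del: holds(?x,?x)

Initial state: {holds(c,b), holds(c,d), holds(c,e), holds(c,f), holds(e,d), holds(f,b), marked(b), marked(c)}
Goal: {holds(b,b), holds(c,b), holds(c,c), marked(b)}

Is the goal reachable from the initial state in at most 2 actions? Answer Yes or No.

Yes

1. push(d,c)  →  {holds(c,b), holds(c,c), holds(c,e), holds(c,f), holds(d,c), holds(e,d), holds(f,b), marked(b), marked(c)}
2. free(d,b)  →  {holds(b,b), holds(c,b), holds(c,c), holds(c,e), holds(c,f), holds(d,c), holds(e,d), holds(f,b), marked(b), marked(c), on(d)}
optimal plan length = 2; 2 ≤ 2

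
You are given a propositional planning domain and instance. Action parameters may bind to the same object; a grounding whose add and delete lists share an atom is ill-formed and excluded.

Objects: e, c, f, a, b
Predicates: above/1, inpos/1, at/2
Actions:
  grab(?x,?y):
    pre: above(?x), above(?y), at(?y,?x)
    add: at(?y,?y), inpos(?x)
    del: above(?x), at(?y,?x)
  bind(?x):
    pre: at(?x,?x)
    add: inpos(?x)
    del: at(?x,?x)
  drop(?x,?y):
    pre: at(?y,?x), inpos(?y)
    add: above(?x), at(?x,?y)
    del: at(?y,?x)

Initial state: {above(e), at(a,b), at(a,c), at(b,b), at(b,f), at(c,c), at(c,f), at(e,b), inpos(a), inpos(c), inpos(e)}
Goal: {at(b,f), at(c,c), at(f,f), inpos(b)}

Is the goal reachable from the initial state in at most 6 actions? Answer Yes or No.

1. bind(b)  →  {above(e), at(a,b), at(a,c), at(b,f), at(c,c), at(c,f), at(e,b), inpos(a), inpos(b), inpos(c), inpos(e)}
2. drop(c,a)  →  {above(c), above(e), at(a,b), at(b,f), at(c,a), at(c,c), at(c,f), at(e,b), inpos(a), inpos(b), inpos(c), inpos(e)}
3. drop(f,c)  →  {above(c), above(e), above(f), at(a,b), at(b,f), at(c,a), at(c,c), at(e,b), at(f,c), inpos(a), inpos(b), inpos(c), inpos(e)}
4. grab(c,f)  →  {above(e), above(f), at(a,b), at(b,f), at(c,a), at(c,c), at(e,b), at(f,f), inpos(a), inpos(b), inpos(c), inpos(e)}
optimal plan length = 4; 4 ≤ 6

Yes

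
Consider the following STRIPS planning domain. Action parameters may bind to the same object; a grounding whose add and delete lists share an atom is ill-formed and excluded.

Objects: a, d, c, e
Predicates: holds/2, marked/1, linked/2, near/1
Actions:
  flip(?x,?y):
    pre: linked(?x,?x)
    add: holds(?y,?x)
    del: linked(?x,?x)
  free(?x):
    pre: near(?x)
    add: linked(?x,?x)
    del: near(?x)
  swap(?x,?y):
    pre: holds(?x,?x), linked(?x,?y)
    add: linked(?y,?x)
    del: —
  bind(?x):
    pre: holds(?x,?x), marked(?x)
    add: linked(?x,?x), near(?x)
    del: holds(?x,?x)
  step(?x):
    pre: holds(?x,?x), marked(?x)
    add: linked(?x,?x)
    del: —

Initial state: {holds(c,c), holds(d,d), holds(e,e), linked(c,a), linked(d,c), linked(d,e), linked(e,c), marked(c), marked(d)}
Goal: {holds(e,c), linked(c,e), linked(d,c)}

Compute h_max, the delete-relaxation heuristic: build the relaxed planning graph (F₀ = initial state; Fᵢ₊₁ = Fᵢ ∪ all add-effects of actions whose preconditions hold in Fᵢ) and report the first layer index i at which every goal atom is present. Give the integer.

F0 = init (9 atoms)
F1 = F0 ∪ {linked(a,c), linked(c,c), linked(c,d), linked(c,e), linked(d,d), linked(e,d), near(c), near(d)}  (17 atoms)
F2 = F1 ∪ {holds(a,c), holds(a,d), holds(c,d), holds(d,c), holds(e,c), holds(e,d)}  (23 atoms)
goal ⊆ F2  ⇒  h_max = 2

2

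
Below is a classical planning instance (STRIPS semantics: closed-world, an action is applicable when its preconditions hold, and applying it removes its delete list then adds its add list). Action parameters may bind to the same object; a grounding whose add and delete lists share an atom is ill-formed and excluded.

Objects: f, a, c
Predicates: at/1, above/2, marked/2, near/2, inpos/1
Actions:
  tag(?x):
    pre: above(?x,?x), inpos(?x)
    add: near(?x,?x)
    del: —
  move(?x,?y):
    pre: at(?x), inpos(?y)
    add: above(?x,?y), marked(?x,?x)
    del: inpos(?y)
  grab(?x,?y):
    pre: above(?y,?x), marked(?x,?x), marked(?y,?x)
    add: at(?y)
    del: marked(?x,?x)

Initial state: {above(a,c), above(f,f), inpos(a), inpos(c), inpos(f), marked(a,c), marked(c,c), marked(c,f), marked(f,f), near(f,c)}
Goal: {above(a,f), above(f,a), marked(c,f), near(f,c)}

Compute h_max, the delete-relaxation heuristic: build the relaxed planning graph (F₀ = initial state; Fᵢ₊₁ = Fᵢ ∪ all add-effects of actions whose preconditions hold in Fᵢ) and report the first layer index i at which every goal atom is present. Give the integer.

F0 = init (10 atoms)
F1 = F0 ∪ {at(a), at(f), near(f,f)}  (13 atoms)
F2 = F1 ∪ {above(a,a), above(a,f), above(f,a), above(f,c), marked(a,a)}  (18 atoms)
goal ⊆ F2  ⇒  h_max = 2

2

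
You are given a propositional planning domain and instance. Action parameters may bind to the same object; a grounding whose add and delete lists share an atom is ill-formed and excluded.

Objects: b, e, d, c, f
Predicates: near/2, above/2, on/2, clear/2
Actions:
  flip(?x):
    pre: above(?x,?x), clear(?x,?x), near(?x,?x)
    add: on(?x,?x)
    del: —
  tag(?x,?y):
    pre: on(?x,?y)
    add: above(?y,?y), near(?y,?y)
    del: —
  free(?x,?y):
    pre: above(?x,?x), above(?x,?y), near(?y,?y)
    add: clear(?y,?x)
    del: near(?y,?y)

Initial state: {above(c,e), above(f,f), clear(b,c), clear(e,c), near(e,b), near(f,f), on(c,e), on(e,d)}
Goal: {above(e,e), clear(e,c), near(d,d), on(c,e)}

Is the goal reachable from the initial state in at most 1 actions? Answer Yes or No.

No

1. tag(e,d)  →  {above(c,e), above(d,d), above(f,f), clear(b,c), clear(e,c), near(d,d), near(e,b), near(f,f), on(c,e), on(e,d)}
2. tag(c,e)  →  {above(c,e), above(d,d), above(e,e), above(f,f), clear(b,c), clear(e,c), near(d,d), near(e,b), near(e,e), near(f,f), on(c,e), on(e,d)}
optimal plan length = 2; 2 > 1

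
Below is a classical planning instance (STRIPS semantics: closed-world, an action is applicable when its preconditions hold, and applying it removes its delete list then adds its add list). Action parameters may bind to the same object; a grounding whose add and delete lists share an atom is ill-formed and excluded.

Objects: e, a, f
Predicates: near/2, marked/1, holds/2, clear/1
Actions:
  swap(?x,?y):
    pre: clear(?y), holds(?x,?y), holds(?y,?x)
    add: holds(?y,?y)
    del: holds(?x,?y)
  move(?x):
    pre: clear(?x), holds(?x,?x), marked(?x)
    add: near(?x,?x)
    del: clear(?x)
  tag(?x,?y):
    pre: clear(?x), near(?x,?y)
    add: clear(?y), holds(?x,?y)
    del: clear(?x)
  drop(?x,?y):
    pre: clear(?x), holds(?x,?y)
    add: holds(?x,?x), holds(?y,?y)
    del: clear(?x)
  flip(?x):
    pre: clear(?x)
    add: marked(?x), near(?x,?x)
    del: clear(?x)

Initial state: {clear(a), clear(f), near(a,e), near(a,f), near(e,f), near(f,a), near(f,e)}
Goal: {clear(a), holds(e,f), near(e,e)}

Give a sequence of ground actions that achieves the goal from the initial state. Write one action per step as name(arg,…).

1. tag(f,e)  →  {clear(a), clear(e), holds(f,e), near(a,e), near(a,f), near(e,f), near(f,a), near(f,e)}
2. tag(e,f)  →  {clear(a), clear(f), holds(e,f), holds(f,e), near(a,e), near(a,f), near(e,f), near(f,a), near(f,e)}
3. tag(f,e)  →  {clear(a), clear(e), holds(e,f), holds(f,e), near(a,e), near(a,f), near(e,f), near(f,a), near(f,e)}
4. flip(e)  →  {clear(a), holds(e,f), holds(f,e), marked(e), near(a,e), near(a,f), near(e,e), near(e,f), near(f,a), near(f,e)}

tag(f,e); tag(e,f); tag(f,e); flip(e)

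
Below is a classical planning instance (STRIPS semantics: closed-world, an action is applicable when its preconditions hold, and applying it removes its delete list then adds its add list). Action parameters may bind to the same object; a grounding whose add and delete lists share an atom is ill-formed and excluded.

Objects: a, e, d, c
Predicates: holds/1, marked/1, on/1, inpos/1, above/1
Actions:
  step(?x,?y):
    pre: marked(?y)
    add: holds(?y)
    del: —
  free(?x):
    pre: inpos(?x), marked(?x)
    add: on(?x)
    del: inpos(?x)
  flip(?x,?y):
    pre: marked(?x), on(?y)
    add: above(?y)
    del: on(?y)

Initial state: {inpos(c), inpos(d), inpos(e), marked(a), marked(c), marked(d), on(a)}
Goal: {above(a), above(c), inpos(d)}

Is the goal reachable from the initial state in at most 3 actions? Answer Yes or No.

Yes

1. free(c)  →  {inpos(d), inpos(e), marked(a), marked(c), marked(d), on(a), on(c)}
2. flip(a,a)  →  {above(a), inpos(d), inpos(e), marked(a), marked(c), marked(d), on(c)}
3. flip(a,c)  →  {above(a), above(c), inpos(d), inpos(e), marked(a), marked(c), marked(d)}
optimal plan length = 3; 3 ≤ 3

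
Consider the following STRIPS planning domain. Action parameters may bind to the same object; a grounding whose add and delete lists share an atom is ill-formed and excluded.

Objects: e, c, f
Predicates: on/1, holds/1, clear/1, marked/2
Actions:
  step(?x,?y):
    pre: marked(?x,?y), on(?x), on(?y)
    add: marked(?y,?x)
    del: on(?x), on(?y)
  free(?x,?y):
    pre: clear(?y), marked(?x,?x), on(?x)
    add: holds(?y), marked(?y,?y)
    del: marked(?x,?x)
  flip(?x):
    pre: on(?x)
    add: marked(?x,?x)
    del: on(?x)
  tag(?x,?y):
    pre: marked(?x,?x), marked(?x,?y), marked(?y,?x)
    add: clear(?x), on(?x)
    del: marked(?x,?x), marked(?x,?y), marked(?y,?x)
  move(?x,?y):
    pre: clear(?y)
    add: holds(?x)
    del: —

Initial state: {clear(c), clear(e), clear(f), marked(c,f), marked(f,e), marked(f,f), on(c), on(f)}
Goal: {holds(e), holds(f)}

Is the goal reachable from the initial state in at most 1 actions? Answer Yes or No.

No

1. free(f,e)  →  {clear(c), clear(e), clear(f), holds(e), marked(c,f), marked(e,e), marked(f,e), on(c), on(f)}
2. move(f,e)  →  {clear(c), clear(e), clear(f), holds(e), holds(f), marked(c,f), marked(e,e), marked(f,e), on(c), on(f)}
optimal plan length = 2; 2 > 1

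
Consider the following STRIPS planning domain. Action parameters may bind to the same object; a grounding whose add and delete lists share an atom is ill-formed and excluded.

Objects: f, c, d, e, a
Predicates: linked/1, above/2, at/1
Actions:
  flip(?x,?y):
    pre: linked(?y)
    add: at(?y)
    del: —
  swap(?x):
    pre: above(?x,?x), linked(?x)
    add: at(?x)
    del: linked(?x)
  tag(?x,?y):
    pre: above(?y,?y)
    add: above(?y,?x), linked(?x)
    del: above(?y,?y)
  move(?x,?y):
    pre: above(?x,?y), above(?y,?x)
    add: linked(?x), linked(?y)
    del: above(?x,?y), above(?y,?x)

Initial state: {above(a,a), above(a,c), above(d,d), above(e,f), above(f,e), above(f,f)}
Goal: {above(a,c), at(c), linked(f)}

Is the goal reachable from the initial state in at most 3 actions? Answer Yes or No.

Yes

1. tag(f,d)  →  {above(a,a), above(a,c), above(d,f), above(e,f), above(f,e), above(f,f), linked(f)}
2. tag(c,f)  →  {above(a,a), above(a,c), above(d,f), above(e,f), above(f,c), above(f,e), linked(c), linked(f)}
3. flip(f,c)  →  {above(a,a), above(a,c), above(d,f), above(e,f), above(f,c), above(f,e), at(c), linked(c), linked(f)}
optimal plan length = 3; 3 ≤ 3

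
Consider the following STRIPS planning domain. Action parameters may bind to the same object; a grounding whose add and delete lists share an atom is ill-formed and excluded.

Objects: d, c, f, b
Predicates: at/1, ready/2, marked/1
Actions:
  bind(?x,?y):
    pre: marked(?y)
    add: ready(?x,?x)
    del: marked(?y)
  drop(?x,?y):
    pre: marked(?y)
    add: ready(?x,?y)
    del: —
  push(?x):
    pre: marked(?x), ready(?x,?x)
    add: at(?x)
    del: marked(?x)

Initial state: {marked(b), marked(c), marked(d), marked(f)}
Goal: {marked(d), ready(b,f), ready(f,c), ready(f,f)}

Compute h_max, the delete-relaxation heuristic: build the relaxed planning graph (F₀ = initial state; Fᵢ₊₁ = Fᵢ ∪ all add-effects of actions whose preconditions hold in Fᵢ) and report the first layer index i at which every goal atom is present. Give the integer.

F0 = init (4 atoms)
F1 = F0 ∪ {ready(b,b), ready(b,c), ready(b,d), ready(b,f), ready(c,b), ready(c,c), ready(c,d), ready(c,f), ready(d,b), ready(d,c), ready(d,d), ready(d,f), ready(f,b), ready(f,c), ready(f,d), ready(f,f)}  (20 atoms)
goal ⊆ F1  ⇒  h_max = 1

1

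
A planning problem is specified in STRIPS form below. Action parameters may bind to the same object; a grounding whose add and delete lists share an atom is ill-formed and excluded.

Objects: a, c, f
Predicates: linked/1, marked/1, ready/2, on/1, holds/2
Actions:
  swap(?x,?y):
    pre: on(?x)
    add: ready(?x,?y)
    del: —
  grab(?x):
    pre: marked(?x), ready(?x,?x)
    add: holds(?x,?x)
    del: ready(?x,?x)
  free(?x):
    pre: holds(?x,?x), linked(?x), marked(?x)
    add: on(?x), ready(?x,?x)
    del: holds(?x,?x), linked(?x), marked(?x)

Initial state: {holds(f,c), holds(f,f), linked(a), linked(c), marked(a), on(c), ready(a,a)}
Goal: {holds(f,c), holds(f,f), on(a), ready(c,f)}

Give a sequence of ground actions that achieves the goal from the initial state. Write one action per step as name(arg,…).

1. swap(c,f)  →  {holds(f,c), holds(f,f), linked(a), linked(c), marked(a), on(c), ready(a,a), ready(c,f)}
2. grab(a)  →  {holds(a,a), holds(f,c), holds(f,f), linked(a), linked(c), marked(a), on(c), ready(c,f)}
3. free(a)  →  {holds(f,c), holds(f,f), linked(c), on(a), on(c), ready(a,a), ready(c,f)}

swap(c,f); grab(a); free(a)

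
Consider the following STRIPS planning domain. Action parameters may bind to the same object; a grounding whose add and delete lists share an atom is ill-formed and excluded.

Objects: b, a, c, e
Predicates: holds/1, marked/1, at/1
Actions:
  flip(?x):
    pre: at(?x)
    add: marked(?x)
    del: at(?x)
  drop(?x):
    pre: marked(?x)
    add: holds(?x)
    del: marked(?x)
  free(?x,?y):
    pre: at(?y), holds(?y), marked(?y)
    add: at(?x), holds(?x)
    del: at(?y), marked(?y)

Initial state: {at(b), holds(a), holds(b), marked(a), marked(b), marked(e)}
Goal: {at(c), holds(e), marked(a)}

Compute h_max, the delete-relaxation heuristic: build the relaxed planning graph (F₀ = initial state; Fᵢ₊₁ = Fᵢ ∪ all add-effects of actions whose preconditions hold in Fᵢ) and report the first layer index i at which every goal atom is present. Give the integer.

1

F0 = init (6 atoms)
F1 = F0 ∪ {at(a), at(c), at(e), holds(c), holds(e)}  (11 atoms)
goal ⊆ F1  ⇒  h_max = 1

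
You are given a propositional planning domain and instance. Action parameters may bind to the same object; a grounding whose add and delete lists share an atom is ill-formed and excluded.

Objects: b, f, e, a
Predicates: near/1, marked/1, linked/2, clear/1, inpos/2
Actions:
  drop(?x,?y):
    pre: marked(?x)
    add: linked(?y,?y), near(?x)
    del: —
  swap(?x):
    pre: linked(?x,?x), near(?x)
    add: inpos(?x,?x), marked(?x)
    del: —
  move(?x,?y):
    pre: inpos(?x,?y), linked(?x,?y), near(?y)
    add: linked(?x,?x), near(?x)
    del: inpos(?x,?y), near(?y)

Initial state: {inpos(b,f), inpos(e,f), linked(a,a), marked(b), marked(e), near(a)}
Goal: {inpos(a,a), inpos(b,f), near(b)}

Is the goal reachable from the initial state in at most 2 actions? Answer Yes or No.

Yes

1. drop(b,b)  →  {inpos(b,f), inpos(e,f), linked(a,a), linked(b,b), marked(b), marked(e), near(a), near(b)}
2. swap(a)  →  {inpos(a,a), inpos(b,f), inpos(e,f), linked(a,a), linked(b,b), marked(a), marked(b), marked(e), near(a), near(b)}
optimal plan length = 2; 2 ≤ 2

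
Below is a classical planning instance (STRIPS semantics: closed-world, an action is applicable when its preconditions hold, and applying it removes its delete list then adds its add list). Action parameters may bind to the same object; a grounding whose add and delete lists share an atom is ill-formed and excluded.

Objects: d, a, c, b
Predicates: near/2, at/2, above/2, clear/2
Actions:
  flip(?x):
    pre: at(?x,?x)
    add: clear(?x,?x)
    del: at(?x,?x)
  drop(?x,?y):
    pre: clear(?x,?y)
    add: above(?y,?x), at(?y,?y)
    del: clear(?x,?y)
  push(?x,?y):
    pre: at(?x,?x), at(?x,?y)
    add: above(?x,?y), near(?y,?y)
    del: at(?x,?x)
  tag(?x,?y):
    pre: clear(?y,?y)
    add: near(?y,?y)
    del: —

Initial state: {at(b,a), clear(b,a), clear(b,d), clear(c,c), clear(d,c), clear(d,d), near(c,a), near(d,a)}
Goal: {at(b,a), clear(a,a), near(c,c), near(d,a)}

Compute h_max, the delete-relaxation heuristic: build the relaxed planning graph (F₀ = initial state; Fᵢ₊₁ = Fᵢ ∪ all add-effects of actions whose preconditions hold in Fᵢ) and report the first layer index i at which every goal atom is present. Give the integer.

F0 = init (8 atoms)
F1 = F0 ∪ {above(a,b), above(c,c), above(c,d), above(d,b), above(d,d), at(a,a), at(c,c), at(d,d), near(c,c), near(d,d)}  (18 atoms)
F2 = F1 ∪ {above(a,a), clear(a,a), near(a,a)}  (21 atoms)
goal ⊆ F2  ⇒  h_max = 2

2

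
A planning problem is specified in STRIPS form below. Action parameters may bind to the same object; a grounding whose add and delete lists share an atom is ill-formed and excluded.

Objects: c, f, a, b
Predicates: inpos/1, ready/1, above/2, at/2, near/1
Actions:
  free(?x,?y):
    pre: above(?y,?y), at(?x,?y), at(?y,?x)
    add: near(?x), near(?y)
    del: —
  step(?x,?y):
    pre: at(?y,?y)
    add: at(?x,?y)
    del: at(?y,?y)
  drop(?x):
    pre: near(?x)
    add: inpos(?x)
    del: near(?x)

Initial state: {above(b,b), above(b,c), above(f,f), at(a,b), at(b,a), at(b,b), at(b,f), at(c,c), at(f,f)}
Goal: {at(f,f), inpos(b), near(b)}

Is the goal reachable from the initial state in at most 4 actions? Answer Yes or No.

Yes

1. free(a,b)  →  {above(b,b), above(b,c), above(f,f), at(a,b), at(b,a), at(b,b), at(b,f), at(c,c), at(f,f), near(a), near(b)}
2. drop(b)  →  {above(b,b), above(b,c), above(f,f), at(a,b), at(b,a), at(b,b), at(b,f), at(c,c), at(f,f), inpos(b), near(a)}
3. free(a,b)  →  {above(b,b), above(b,c), above(f,f), at(a,b), at(b,a), at(b,b), at(b,f), at(c,c), at(f,f), inpos(b), near(a), near(b)}
optimal plan length = 3; 3 ≤ 4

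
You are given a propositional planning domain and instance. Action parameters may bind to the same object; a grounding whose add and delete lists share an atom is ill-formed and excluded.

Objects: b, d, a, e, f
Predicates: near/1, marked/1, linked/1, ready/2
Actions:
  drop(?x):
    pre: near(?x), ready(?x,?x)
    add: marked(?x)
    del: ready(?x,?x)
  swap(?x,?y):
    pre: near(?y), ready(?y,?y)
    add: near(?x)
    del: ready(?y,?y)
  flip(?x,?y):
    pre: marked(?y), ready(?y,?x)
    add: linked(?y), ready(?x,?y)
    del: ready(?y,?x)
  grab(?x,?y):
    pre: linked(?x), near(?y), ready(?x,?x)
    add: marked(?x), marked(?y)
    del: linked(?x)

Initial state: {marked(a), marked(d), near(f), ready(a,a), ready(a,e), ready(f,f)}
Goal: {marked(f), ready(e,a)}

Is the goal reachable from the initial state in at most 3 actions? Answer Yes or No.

Yes

1. drop(f)  →  {marked(a), marked(d), marked(f), near(f), ready(a,a), ready(a,e)}
2. flip(e,a)  →  {linked(a), marked(a), marked(d), marked(f), near(f), ready(a,a), ready(e,a)}
optimal plan length = 2; 2 ≤ 3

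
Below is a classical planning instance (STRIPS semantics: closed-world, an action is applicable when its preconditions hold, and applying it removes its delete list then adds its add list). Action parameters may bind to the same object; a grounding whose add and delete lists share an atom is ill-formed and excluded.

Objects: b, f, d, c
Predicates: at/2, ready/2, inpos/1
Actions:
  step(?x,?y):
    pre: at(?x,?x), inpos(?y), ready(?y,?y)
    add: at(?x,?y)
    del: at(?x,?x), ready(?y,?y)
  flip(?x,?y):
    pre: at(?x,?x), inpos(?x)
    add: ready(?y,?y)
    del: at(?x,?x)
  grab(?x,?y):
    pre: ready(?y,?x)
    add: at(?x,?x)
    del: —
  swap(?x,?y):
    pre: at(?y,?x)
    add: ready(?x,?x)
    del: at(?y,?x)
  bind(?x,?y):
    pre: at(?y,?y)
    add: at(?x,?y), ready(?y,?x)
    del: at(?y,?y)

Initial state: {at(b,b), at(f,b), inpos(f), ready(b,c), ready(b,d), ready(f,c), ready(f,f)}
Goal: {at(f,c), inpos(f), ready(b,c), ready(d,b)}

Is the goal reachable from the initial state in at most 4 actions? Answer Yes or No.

Yes

1. grab(d,b)  →  {at(b,b), at(d,d), at(f,b), inpos(f), ready(b,c), ready(b,d), ready(f,c), ready(f,f)}
2. grab(c,b)  →  {at(b,b), at(c,c), at(d,d), at(f,b), inpos(f), ready(b,c), ready(b,d), ready(f,c), ready(f,f)}
3. bind(b,d)  →  {at(b,b), at(b,d), at(c,c), at(f,b), inpos(f), ready(b,c), ready(b,d), ready(d,b), ready(f,c), ready(f,f)}
4. bind(f,c)  →  {at(b,b), at(b,d), at(f,b), at(f,c), inpos(f), ready(b,c), ready(b,d), ready(c,f), ready(d,b), ready(f,c), ready(f,f)}
optimal plan length = 4; 4 ≤ 4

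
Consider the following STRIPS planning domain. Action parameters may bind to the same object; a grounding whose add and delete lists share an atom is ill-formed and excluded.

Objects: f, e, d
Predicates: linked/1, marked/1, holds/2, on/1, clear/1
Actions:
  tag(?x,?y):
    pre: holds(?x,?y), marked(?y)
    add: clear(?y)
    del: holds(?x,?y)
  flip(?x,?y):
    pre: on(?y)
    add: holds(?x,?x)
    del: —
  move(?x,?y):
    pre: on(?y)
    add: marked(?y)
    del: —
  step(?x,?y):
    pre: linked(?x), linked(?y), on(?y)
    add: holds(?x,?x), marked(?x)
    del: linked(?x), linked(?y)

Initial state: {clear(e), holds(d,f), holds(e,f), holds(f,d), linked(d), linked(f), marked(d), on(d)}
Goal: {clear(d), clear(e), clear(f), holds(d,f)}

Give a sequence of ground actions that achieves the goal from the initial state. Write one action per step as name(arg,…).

tag(f,d); step(f,d); tag(f,f)

1. tag(f,d)  →  {clear(d), clear(e), holds(d,f), holds(e,f), linked(d), linked(f), marked(d), on(d)}
2. step(f,d)  →  {clear(d), clear(e), holds(d,f), holds(e,f), holds(f,f), marked(d), marked(f), on(d)}
3. tag(f,f)  →  {clear(d), clear(e), clear(f), holds(d,f), holds(e,f), marked(d), marked(f), on(d)}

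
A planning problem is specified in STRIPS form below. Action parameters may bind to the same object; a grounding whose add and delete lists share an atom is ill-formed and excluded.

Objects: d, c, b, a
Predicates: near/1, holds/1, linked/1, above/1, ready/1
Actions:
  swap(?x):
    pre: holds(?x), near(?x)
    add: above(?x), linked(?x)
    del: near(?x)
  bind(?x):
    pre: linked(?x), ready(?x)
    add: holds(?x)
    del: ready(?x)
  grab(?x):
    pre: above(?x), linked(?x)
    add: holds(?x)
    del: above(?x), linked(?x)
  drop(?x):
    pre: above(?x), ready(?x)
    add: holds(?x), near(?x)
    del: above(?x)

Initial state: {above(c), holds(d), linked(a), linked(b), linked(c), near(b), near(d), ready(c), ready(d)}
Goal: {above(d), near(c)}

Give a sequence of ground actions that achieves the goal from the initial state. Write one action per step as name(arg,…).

1. swap(d)  →  {above(c), above(d), holds(d), linked(a), linked(b), linked(c), linked(d), near(b), ready(c), ready(d)}
2. drop(c)  →  {above(d), holds(c), holds(d), linked(a), linked(b), linked(c), linked(d), near(b), near(c), ready(c), ready(d)}

swap(d); drop(c)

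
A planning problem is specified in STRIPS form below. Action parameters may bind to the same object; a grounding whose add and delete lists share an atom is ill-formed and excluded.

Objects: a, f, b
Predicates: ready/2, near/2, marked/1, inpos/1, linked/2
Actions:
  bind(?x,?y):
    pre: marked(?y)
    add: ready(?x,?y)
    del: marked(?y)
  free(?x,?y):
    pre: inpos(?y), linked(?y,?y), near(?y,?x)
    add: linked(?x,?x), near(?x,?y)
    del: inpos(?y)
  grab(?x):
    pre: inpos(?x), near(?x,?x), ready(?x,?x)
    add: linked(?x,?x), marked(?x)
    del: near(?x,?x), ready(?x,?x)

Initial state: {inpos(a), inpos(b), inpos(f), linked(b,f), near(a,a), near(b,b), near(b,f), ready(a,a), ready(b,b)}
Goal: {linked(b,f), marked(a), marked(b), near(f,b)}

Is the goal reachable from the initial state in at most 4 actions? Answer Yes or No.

1. grab(a)  →  {inpos(a), inpos(b), inpos(f), linked(a,a), linked(b,f), marked(a), near(b,b), near(b,f), ready(b,b)}
2. grab(b)  →  {inpos(a), inpos(b), inpos(f), linked(a,a), linked(b,b), linked(b,f), marked(a), marked(b), near(b,f)}
3. free(f,b)  →  {inpos(a), inpos(f), linked(a,a), linked(b,b), linked(b,f), linked(f,f), marked(a), marked(b), near(b,f), near(f,b)}
optimal plan length = 3; 3 ≤ 4

Yes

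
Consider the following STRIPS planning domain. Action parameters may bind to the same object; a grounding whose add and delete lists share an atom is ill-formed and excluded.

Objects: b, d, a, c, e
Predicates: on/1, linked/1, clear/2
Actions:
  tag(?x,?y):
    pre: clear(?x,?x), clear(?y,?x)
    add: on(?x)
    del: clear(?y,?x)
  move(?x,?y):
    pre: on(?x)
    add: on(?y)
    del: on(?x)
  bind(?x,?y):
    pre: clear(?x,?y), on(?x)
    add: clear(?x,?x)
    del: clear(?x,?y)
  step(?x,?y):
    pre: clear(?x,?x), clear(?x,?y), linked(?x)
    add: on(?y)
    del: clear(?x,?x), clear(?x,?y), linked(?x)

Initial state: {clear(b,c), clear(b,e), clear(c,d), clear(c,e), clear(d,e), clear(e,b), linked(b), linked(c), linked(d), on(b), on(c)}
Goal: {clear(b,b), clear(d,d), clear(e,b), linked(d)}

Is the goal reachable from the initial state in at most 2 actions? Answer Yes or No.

1. move(c,d)  →  {clear(b,c), clear(b,e), clear(c,d), clear(c,e), clear(d,e), clear(e,b), linked(b), linked(c), linked(d), on(b), on(d)}
2. bind(b,c)  →  {clear(b,b), clear(b,e), clear(c,d), clear(c,e), clear(d,e), clear(e,b), linked(b), linked(c), linked(d), on(b), on(d)}
3. bind(d,e)  →  {clear(b,b), clear(b,e), clear(c,d), clear(c,e), clear(d,d), clear(e,b), linked(b), linked(c), linked(d), on(b), on(d)}
optimal plan length = 3; 3 > 2

No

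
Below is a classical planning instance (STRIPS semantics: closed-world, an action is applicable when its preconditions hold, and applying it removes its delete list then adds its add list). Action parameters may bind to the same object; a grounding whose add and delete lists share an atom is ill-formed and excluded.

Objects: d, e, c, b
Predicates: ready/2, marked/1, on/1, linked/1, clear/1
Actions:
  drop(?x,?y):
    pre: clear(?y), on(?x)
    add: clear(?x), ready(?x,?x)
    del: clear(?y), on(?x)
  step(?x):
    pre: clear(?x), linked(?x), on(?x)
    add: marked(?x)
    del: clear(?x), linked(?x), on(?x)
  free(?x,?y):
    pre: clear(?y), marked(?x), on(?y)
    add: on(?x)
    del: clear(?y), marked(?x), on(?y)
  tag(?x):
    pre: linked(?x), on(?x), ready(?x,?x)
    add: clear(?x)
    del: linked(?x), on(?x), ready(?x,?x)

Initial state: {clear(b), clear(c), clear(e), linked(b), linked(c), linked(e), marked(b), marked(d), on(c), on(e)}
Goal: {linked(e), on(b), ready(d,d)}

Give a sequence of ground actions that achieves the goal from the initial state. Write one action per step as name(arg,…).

free(d,e); drop(d,b); free(b,c)

1. free(d,e)  →  {clear(b), clear(c), linked(b), linked(c), linked(e), marked(b), on(c), on(d)}
2. drop(d,b)  →  {clear(c), clear(d), linked(b), linked(c), linked(e), marked(b), on(c), ready(d,d)}
3. free(b,c)  →  {clear(d), linked(b), linked(c), linked(e), on(b), ready(d,d)}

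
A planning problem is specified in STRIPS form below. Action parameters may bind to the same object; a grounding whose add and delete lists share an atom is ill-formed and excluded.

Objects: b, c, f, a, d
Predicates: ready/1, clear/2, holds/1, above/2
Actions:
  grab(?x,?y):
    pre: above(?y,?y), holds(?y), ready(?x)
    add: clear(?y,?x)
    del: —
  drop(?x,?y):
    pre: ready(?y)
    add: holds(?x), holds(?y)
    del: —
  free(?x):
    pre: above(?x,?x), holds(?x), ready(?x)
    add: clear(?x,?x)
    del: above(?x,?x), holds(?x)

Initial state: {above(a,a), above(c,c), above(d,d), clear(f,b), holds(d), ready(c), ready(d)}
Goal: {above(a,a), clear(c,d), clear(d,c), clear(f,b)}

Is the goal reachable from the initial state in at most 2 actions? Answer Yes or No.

No

1. grab(c,d)  →  {above(a,a), above(c,c), above(d,d), clear(d,c), clear(f,b), holds(d), ready(c), ready(d)}
2. drop(b,c)  →  {above(a,a), above(c,c), above(d,d), clear(d,c), clear(f,b), holds(b), holds(c), holds(d), ready(c), ready(d)}
3. grab(d,c)  →  {above(a,a), above(c,c), above(d,d), clear(c,d), clear(d,c), clear(f,b), holds(b), holds(c), holds(d), ready(c), ready(d)}
optimal plan length = 3; 3 > 2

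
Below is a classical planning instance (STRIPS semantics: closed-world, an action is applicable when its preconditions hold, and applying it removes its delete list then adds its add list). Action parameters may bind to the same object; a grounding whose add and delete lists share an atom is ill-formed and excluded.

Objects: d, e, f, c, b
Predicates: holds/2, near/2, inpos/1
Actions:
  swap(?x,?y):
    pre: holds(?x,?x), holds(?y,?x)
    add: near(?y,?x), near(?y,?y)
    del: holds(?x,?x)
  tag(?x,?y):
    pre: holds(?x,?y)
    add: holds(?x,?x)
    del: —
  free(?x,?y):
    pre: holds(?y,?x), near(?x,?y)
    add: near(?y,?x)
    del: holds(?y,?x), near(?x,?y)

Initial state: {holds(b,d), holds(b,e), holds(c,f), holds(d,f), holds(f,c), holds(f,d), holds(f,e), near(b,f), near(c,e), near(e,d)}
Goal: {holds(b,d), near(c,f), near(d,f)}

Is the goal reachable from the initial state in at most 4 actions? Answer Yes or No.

Yes

1. tag(f,d)  →  {holds(b,d), holds(b,e), holds(c,f), holds(d,f), holds(f,c), holds(f,d), holds(f,e), holds(f,f), near(b,f), near(c,e), near(e,d)}
2. swap(f,d)  →  {holds(b,d), holds(b,e), holds(c,f), holds(d,f), holds(f,c), holds(f,d), holds(f,e), near(b,f), near(c,e), near(d,d), near(d,f), near(e,d)}
3. tag(f,d)  →  {holds(b,d), holds(b,e), holds(c,f), holds(d,f), holds(f,c), holds(f,d), holds(f,e), holds(f,f), near(b,f), near(c,e), near(d,d), near(d,f), near(e,d)}
4. swap(f,c)  →  {holds(b,d), holds(b,e), holds(c,f), holds(d,f), holds(f,c), holds(f,d), holds(f,e), near(b,f), near(c,c), near(c,e), near(c,f), near(d,d), near(d,f), near(e,d)}
optimal plan length = 4; 4 ≤ 4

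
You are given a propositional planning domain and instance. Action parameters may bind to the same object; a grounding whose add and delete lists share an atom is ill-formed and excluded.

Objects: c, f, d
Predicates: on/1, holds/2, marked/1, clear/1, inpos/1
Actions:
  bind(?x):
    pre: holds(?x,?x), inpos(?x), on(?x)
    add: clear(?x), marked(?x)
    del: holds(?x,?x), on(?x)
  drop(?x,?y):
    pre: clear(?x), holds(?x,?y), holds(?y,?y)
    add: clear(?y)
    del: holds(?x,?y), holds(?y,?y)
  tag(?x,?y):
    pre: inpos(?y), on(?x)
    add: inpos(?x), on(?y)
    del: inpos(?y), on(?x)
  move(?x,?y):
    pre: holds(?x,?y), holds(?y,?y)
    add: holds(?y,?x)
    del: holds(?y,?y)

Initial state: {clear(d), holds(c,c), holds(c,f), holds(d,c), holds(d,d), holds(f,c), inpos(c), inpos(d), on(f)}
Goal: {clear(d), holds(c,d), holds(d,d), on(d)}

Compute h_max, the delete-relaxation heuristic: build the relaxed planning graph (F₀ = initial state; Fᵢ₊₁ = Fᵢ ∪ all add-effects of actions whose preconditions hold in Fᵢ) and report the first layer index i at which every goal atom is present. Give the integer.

F0 = init (9 atoms)
F1 = F0 ∪ {clear(c), holds(c,d), inpos(f), on(c), on(d)}  (14 atoms)
goal ⊆ F1  ⇒  h_max = 1

1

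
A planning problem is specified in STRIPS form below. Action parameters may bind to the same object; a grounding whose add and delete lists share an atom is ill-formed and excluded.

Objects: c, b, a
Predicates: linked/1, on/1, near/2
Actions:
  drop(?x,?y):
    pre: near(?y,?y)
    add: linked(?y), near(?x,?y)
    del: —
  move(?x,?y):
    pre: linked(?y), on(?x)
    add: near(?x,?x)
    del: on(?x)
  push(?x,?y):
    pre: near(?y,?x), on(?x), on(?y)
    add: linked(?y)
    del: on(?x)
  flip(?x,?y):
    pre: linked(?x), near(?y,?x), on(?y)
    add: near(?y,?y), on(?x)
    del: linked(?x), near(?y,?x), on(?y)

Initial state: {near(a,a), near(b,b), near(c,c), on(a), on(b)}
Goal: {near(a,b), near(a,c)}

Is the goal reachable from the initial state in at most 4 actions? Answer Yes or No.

Yes

1. drop(a,c)  →  {linked(c), near(a,a), near(a,c), near(b,b), near(c,c), on(a), on(b)}
2. drop(a,b)  →  {linked(b), linked(c), near(a,a), near(a,b), near(a,c), near(b,b), near(c,c), on(a), on(b)}
optimal plan length = 2; 2 ≤ 4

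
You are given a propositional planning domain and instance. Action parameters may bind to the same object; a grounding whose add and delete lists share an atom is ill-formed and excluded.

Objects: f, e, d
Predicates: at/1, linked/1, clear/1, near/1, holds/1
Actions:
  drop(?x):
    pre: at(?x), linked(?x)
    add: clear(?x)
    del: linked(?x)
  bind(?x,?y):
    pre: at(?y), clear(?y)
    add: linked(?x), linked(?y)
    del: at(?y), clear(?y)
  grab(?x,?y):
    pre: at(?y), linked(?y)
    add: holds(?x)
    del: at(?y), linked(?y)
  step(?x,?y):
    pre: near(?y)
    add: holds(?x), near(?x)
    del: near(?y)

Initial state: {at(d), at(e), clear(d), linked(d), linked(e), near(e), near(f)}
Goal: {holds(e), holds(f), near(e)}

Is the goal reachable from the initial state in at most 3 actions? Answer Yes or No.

Yes

1. grab(f,e)  →  {at(d), clear(d), holds(f), linked(d), near(e), near(f)}
2. grab(e,d)  →  {clear(d), holds(e), holds(f), near(e), near(f)}
optimal plan length = 2; 2 ≤ 3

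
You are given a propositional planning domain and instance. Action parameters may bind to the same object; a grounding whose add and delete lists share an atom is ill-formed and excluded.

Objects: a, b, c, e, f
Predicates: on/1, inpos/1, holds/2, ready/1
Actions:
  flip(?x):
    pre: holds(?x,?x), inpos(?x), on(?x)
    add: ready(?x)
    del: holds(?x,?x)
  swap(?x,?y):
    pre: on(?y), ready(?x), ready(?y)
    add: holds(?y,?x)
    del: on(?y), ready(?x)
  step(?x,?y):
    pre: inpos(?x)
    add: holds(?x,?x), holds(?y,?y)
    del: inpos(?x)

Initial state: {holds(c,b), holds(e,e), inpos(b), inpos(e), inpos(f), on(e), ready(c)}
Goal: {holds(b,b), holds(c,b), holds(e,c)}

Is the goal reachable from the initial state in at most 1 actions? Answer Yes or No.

1. flip(e)  →  {holds(c,b), inpos(b), inpos(e), inpos(f), on(e), ready(c), ready(e)}
2. swap(c,e)  →  {holds(c,b), holds(e,c), inpos(b), inpos(e), inpos(f), ready(e)}
3. step(b,a)  →  {holds(a,a), holds(b,b), holds(c,b), holds(e,c), inpos(e), inpos(f), ready(e)}
optimal plan length = 3; 3 > 1

No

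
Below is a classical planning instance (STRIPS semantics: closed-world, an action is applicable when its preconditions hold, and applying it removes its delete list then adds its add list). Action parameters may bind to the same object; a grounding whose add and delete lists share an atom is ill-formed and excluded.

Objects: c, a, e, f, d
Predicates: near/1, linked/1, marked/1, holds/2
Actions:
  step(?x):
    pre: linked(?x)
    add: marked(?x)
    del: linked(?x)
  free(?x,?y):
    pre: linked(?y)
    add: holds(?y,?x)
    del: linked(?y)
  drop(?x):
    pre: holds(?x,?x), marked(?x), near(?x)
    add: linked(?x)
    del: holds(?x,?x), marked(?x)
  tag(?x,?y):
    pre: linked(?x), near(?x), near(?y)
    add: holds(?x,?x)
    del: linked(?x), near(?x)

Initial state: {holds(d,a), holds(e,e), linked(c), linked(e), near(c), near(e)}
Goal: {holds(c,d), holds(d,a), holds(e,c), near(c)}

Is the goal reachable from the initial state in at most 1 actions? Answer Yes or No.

1. free(c,e)  →  {holds(d,a), holds(e,c), holds(e,e), linked(c), near(c), near(e)}
2. free(d,c)  →  {holds(c,d), holds(d,a), holds(e,c), holds(e,e), near(c), near(e)}
optimal plan length = 2; 2 > 1

No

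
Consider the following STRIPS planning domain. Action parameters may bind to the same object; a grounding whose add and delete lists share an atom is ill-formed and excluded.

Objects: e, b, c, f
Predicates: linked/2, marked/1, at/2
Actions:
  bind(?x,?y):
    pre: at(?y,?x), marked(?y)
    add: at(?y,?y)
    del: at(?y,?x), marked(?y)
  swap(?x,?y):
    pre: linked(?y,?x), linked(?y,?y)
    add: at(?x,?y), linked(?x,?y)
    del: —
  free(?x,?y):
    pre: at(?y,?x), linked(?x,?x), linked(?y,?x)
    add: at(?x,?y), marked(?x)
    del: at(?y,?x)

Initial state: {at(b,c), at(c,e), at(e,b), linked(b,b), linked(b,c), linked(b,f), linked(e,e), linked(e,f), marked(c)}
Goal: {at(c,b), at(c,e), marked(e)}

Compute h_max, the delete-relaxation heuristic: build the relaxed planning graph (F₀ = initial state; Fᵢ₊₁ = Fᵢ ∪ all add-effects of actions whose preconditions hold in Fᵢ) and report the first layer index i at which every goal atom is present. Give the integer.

2

F0 = init (9 atoms)
F1 = F0 ∪ {at(b,b), at(c,b), at(c,c), at(e,e), at(f,b), at(f,e), linked(c,b), linked(f,b), linked(f,e)}  (18 atoms)
F2 = F1 ∪ {at(b,f), at(e,f), marked(b), marked(e)}  (22 atoms)
goal ⊆ F2  ⇒  h_max = 2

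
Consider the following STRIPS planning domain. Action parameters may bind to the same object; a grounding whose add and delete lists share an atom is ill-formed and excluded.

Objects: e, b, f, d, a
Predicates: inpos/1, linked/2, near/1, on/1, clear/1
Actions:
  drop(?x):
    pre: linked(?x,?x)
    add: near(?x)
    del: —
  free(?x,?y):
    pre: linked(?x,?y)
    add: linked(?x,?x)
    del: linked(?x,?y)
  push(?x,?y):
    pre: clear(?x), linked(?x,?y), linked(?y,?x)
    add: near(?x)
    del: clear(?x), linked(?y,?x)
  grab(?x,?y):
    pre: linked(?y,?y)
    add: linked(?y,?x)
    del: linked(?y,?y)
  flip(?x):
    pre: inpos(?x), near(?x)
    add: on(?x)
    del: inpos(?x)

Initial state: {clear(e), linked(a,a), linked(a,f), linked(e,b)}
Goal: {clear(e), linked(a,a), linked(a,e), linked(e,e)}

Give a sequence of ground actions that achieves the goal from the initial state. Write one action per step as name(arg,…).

free(e,b); grab(e,a); free(a,f)

1. free(e,b)  →  {clear(e), linked(a,a), linked(a,f), linked(e,e)}
2. grab(e,a)  →  {clear(e), linked(a,e), linked(a,f), linked(e,e)}
3. free(a,f)  →  {clear(e), linked(a,a), linked(a,e), linked(e,e)}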